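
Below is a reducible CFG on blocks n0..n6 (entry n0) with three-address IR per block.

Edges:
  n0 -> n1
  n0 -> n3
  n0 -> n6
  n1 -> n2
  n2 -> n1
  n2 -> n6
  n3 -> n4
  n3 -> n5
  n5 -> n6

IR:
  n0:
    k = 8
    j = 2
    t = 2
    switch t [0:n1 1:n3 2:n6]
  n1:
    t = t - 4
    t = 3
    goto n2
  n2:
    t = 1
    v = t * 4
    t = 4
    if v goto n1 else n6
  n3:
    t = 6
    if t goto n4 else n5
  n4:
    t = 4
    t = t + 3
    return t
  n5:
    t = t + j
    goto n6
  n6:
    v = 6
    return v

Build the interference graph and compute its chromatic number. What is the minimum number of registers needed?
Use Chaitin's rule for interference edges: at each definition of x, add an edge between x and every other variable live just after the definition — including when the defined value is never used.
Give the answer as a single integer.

Answer: 2

Analysis:
Per-block:
  n0: def={j,k,t} ue=∅
  n1: def={t} ue={t}
  n2: def={t,v} ue=∅
  n3: def={t} ue=∅
  n4: def={t} ue=∅
  n5: def={t} ue={j,t}
  n6: def={v} ue=∅

Liveness:
  n0: in=∅ out={j,t}
  n1: in={t} out=∅
  n2: in=∅ out={t}
  n3: in={j} out={j,t}
  n4: in=∅ out=∅
  n5: in={j,t} out=∅
  n6: in=∅ out=∅

Conflict graph:
  j: {t}
  k: ∅
  t: {j,v}
  v: {t}

Chromatic number:
  clique {j,t} ⇒ need ≥ 2
  2-colouring: r0={k,t}  r1={j,v}
  χ = 2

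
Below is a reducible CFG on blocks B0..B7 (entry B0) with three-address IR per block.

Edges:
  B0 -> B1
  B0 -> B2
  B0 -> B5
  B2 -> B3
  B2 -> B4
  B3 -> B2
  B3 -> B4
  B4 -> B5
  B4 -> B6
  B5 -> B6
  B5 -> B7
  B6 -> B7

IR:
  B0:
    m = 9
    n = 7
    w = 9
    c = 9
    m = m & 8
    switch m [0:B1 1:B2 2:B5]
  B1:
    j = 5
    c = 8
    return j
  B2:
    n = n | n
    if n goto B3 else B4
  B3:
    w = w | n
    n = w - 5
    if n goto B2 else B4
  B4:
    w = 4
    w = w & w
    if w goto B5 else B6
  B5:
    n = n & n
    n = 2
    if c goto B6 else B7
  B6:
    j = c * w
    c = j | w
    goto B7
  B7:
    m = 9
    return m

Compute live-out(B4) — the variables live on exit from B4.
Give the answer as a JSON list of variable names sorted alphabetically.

Answer: ["c", "n", "w"]

Derivation:
Block summaries:
  B0: def={c,m,n,w} ue=∅
  B1: def={c,j} ue=∅
  B2: def={n} ue={n}
  B3: def={n,w} ue={n,w}
  B4: def={w} ue=∅
  B5: def={n} ue={c,n}
  B6: def={c,j} ue={c,w}
  B7: def={m} ue=∅

Live sets:
  live B0: ∅→{c,n,w}
  live B1: ∅→∅
  live B2: {c,n,w}→{c,n,w}
  live B3: {c,n,w}→{c,n,w}
  live B4: {c,n}→{c,n,w}
  live B5: {c,n,w}→{c,w}
  live B6: {c,w}→∅
  live B7: ∅→∅

live-out(B4) = ["c", "n", "w"]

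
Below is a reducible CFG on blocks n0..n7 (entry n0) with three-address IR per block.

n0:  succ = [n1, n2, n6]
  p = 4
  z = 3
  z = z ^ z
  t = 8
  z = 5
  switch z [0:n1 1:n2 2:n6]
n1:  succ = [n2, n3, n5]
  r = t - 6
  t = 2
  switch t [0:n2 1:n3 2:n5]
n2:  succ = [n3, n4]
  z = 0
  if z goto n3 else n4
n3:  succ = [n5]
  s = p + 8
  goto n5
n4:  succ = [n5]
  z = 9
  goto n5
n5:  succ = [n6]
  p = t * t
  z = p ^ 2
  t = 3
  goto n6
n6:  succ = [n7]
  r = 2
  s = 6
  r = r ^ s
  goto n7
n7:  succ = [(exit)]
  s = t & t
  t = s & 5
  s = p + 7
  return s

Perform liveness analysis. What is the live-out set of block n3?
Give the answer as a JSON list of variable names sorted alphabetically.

Answer: ["t"]

Working:
Block summaries:
  n0: def={p,t,z} ue=∅
  n1: def={r,t} ue={t}
  n2: def={z} ue=∅
  n3: def={s} ue={p}
  n4: def={z} ue=∅
  n5: def={p,t,z} ue={t}
  n6: def={r,s} ue=∅
  n7: def={s,t} ue={p,t}

Live sets:
  live n0: ∅→{p,t}
  live n1: {p,t}→{p,t}
  live n2: {p,t}→{p,t}
  live n3: {p,t}→{t}
  live n4: {t}→{t}
  live n5: {t}→{p,t}
  live n6: {p,t}→{p,t}
  live n7: {p,t}→∅

live-out(n3) = ["t"]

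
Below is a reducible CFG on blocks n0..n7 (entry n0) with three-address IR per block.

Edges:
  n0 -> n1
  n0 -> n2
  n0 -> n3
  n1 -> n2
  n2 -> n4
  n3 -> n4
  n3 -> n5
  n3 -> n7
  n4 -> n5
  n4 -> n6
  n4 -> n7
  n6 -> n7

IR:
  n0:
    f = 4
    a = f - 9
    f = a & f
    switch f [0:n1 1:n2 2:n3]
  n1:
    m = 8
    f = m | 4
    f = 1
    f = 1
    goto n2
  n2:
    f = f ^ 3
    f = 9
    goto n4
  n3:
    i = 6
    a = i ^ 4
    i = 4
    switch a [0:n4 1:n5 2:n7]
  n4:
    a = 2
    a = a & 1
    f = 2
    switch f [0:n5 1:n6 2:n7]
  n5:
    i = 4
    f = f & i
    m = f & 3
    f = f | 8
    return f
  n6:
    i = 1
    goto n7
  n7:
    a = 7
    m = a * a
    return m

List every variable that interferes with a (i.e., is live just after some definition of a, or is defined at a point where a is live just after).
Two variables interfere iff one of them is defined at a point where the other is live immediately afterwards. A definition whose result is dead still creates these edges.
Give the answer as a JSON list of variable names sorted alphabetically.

Block summaries:
  n0: {a,f} / ∅
  n1: {f,m} / ∅
  n2: {f} / {f}
  n3: {a,i} / ∅
  n4: {a,f} / ∅
  n5: {f,i,m} / {f}
  n6: {i} / ∅
  n7: {a,m} / ∅

Backward fixpoint:
  live n0: ∅→{f}
  live n1: ∅→{f}
  live n2: {f}→∅
  live n3: {f}→{f}
  live n4: ∅→{f}
  live n5: {f}→∅
  live n6: ∅→∅
  live n7: ∅→∅

Conflict graph:
  a: {f,i}
  f: {a,i,m}
  i: {a,f}
  m: {f}

N(a) = ["f", "i"]

Answer: ["f", "i"]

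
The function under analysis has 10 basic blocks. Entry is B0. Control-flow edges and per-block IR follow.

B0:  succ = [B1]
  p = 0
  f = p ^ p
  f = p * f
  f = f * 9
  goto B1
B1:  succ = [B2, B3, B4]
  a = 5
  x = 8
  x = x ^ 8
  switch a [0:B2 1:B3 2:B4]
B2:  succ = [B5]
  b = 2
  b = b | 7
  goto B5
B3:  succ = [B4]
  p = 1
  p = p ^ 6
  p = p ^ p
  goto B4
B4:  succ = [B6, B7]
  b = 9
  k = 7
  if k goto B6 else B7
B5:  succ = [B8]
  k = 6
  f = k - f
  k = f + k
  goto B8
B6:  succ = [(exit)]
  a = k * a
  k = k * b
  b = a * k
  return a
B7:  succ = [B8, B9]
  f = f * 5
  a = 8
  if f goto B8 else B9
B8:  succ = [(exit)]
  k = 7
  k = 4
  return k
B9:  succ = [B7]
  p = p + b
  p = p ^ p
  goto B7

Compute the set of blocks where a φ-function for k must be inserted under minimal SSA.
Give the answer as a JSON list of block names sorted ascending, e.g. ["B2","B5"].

Answer: ["B8"]

Derivation:
idom tree: B1←B0 B2←B1 B3←B1 B4←B1 B5←B2 B6←B4 B7←B4 B8←B1 B9←B7
Join-block Dom:
  B4: preds {B1,B3}: {B0,B1} ∩ {B0,B1,B3} = {B0,B1}; idom=B1
  B7: preds {B4,B9}: {B0,B1,B4} ∩ {B0,B1,B4,B7,B9} = {B0,B1,B4}; idom=B4
  B8: preds {B5,B7}: {B0,B1,B2,B5} ∩ {B0,B1,B4,B7} = {B0,B1}; idom=B1

DF walk-up:
  B4←B1: walk · to B1
  B4←B3: walk B3 to B1
  B7←B4: walk · to B4
  B7←B9: walk B9→B7 to B4
  B8←B5: walk B5→B2 to B1
  B8←B7: walk B7→B4 to B1
  DF(B0)=∅
  DF(B1)=∅
  DF(B2)={B8}
  DF(B3)={B4}
  DF(B4)={B8}
  DF(B5)={B8}
  DF(B6)=∅
  DF(B7)={B7,B8}
  DF(B8)=∅
  DF(B9)={B7}

φ for k: defs {B4,B5,B6,B8}
  DF⁺ = {B8}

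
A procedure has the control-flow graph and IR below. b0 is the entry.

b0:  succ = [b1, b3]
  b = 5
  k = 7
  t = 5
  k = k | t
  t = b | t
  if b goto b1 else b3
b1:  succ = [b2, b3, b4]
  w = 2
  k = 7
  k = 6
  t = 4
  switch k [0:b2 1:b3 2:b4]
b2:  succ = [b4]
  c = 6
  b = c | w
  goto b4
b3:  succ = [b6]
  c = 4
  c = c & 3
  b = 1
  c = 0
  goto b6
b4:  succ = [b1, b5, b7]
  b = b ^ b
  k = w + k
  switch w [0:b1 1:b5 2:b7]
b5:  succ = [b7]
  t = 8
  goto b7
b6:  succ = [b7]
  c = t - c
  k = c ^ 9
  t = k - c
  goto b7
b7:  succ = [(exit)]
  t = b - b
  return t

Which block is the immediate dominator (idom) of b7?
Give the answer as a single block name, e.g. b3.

Answer: b0

Analysis:
idom tree: b1←b0 b2←b1 b3←b0 b4←b1 b5←b4 b6←b3 b7←b0
Dom∩ at merges:
  b1: preds {b0,b4}: {b0} ∩ {b0,b1,b4} = {b0}; idom=b0
  b3: preds {b0,b1}: {b0} ∩ {b0,b1} = {b0}; idom=b0
  b4: preds {b1,b2}: {b0,b1} ∩ {b0,b1,b2} = {b0,b1}; idom=b1
  b7: preds {b4,b5,b6}: {b0,b1,b4} ∩ {b0,b1,b4,b5} ∩ {b0,b3,b6} = {b0}; idom=b0

idom(b7) = b0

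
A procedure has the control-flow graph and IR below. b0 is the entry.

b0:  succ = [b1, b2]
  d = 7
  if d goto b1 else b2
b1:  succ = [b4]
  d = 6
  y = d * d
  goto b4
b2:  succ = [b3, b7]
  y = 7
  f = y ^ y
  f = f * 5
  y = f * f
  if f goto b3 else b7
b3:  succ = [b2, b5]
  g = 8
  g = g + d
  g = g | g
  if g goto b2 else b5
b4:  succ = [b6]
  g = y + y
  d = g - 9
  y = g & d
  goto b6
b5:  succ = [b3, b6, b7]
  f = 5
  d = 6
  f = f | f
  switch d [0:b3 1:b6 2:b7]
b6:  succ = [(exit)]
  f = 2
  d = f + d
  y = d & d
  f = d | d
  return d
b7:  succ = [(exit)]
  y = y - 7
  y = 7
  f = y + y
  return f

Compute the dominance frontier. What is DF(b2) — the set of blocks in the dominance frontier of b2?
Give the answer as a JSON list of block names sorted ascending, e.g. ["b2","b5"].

Answer: ["b2", "b6"]

Derivation:
idom tree: b1←b0 b2←b0 b3←b2 b4←b1 b5←b3 b6←b0 b7←b2
Dom at joins:
  b2: preds {b0,b3}: {b0} ∩ {b0,b2,b3} = {b0}; idom=b0
  b3: preds {b2,b5}: {b0,b2} ∩ {b0,b2,b3,b5} = {b0,b2}; idom=b2
  b6: preds {b4,b5}: {b0,b1,b4} ∩ {b0,b2,b3,b5} = {b0}; idom=b0
  b7: preds {b2,b5}: {b0,b2} ∩ {b0,b2,b3,b5} = {b0,b2}; idom=b2

Frontier:
  b2←b0: walk · to b0
  b2←b3: walk b3→b2 to b0
  b3←b2: walk · to b2
  b3←b5: walk b5→b3 to b2
  b6←b4: walk b4→b1 to b0
  b6←b5: walk b5→b3→b2 to b0
  b7←b2: walk · to b2
  b7←b5: walk b5→b3 to b2
  b0: DF=∅
  b1: DF={b6}
  b2: DF={b2,b6}
  b3: DF={b2,b3,b6,b7}
  b4: DF={b6}
  b5: DF={b3,b6,b7}
  b6: DF=∅
  b7: DF=∅

DF(b2) = ["b2", "b6"]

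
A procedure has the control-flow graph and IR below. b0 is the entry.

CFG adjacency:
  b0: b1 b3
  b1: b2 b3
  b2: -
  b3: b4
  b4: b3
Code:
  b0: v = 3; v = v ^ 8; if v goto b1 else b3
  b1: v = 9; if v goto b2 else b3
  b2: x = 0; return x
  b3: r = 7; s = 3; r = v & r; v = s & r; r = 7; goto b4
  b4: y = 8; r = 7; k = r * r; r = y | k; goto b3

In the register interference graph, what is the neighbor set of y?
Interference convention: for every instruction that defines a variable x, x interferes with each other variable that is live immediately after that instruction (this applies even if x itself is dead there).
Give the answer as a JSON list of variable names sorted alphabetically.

Answer: ["k", "r", "v"]

Derivation:
Block summaries:
  b0 def {v} use ∅
  b1 def {v} use ∅
  b2 def {x} use ∅
  b3 def {r,s,v} use {v}
  b4 def {k,r,y} use ∅

Liveness:
  b0 li=∅ lo={v}
  b1 li=∅ lo={v}
  b2 li=∅ lo=∅
  b3 li={v} lo={v}
  b4 li={v} lo={v}

Interference:
  k — {v,y}
  r — {s,v,y}
  s — {r,v}
  v — {k,r,s,y}
  x — ∅
  y — {k,r,v}

N(y) = ["k", "r", "v"]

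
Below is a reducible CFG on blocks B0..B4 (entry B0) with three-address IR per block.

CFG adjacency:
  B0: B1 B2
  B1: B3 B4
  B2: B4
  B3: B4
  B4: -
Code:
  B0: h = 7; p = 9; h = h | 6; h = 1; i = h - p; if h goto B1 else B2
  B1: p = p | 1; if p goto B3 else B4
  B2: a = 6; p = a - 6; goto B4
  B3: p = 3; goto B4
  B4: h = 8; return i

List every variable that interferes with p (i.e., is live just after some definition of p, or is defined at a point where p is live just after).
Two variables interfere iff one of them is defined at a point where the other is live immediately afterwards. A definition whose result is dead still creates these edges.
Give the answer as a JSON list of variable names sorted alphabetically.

Answer: ["h", "i"]

Derivation:
Block summaries:
  B0: def={h,i,p} ue=∅
  B1: def={p} ue={p}
  B2: def={a,p} ue=∅
  B3: def={p} ue=∅
  B4: def={h} ue={i}

Liveness:
  live B0: ∅→{i,p}
  live B1: {i,p}→{i}
  live B2: {i}→{i}
  live B3: {i}→{i}
  live B4: {i}→∅

Interfere edges:
  a↔{i}
  h↔{i,p}
  i↔{a,h,p}
  p↔{h,i}

N(p) = ["h", "i"]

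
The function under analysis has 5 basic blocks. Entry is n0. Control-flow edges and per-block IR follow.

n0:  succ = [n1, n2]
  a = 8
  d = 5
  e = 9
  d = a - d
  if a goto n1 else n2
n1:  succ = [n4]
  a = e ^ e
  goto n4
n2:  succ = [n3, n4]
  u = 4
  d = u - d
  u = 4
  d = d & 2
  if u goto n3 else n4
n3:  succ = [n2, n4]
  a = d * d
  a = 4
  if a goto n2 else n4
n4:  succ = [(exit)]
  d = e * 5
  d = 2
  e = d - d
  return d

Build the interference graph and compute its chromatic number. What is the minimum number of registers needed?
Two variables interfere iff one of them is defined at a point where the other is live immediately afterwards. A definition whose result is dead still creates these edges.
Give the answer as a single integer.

Answer: 3

Analysis:
Block summaries:
  n0 def {a,d,e} use ∅
  n1 def {a} use {e}
  n2 def {d,u} use {d}
  n3 def {a} use {d}
  n4 def {d,e} use {e}

Live sets:
  n0: in=∅ out={d,e}
  n1: in={e} out={e}
  n2: in={d,e} out={d,e}
  n3: in={d,e} out={d,e}
  n4: in={e} out=∅

Interference:
  a: {d,e}
  d: {a,e,u}
  e: {a,d,u}
  u: {d,e}

Chromatic number:
  lower bound: {a,d,e} mutually conflict ⇒ χ ≥ 3
  3-colouring: c0={d}  c1={e}  c2={a,u}
  χ = 3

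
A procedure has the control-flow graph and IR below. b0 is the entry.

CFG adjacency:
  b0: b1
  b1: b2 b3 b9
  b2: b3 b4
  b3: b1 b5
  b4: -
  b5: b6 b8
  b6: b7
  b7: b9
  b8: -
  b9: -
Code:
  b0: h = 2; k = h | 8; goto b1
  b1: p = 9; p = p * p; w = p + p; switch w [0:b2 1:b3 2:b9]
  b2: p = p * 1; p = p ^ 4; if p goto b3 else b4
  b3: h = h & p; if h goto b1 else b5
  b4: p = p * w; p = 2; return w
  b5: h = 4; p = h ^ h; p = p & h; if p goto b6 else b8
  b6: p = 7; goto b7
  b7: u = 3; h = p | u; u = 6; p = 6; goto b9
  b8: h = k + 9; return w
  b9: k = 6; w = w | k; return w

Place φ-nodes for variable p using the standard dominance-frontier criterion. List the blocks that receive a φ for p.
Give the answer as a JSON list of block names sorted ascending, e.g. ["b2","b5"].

Answer: ["b1", "b3", "b9"]

Derivation:
idom tree: b1←b0 b2←b1 b3←b1 b4←b2 b5←b3 b6←b5 b7←b6 b8←b5 b9←b1
Dom at joins:
  b1: preds {b0,b3}: {b0} ∩ {b0,b1,b3} = {b0}; idom=b0
  b3: preds {b1,b2}: {b0,b1} ∩ {b0,b1,b2} = {b0,b1}; idom=b1
  b9: preds {b1,b7}: {b0,b1} ∩ {b0,b1,b3,b5,b6,b7} = {b0,b1}; idom=b1

Frontier:
  b1←b0: walk · to b0
  b1←b3: walk b3→b1 to b0
  b3←b1: walk · to b1
  b3←b2: walk b2 to b1
  b9←b1: walk · to b1
  b9←b7: walk b7→b6→b5→b3 to b1
  DF(b0)=∅
  DF(b1)={b1}
  DF(b2)={b3}
  DF(b3)={b1,b9}
  DF(b4)=∅
  DF(b5)={b9}
  DF(b6)={b9}
  DF(b7)={b9}
  DF(b8)=∅
  DF(b9)=∅

φ for p: defs {b1,b2,b4,b5,b6,b7}
  DF⁺ = {b1,b3,b9}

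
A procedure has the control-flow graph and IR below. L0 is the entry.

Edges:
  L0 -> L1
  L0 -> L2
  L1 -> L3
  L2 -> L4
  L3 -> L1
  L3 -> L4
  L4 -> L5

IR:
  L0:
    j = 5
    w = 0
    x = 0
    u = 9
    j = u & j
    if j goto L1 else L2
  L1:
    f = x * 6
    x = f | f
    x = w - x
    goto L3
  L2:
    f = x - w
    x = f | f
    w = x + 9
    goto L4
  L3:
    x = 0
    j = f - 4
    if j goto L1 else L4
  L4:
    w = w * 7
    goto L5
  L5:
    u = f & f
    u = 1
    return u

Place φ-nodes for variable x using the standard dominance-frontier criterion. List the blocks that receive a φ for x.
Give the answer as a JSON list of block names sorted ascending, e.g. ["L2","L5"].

idom tree: L1←L0 L2←L0 L3←L1 L4←L0 L5←L4
Join-block Dom:
  L1: preds {L0,L3}: {L0} ∩ {L0,L1,L3} = {L0}; idom=L0
  L4: preds {L2,L3}: {L0,L2} ∩ {L0,L1,L3} = {L0}; idom=L0

DF walk-up:
  L1←L0: walk · to L0
  L1←L3: walk L3→L1 to L0
  L4←L2: walk L2 to L0
  L4←L3: walk L3→L1 to L0
  DF(L0)=∅
  DF(L1)={L1,L4}
  DF(L2)={L4}
  DF(L3)={L1,L4}
  DF(L4)=∅
  DF(L5)=∅

φ for x: defs {L0,L1,L2,L3}
  DF⁺ = {L1,L4}

Answer: ["L1", "L4"]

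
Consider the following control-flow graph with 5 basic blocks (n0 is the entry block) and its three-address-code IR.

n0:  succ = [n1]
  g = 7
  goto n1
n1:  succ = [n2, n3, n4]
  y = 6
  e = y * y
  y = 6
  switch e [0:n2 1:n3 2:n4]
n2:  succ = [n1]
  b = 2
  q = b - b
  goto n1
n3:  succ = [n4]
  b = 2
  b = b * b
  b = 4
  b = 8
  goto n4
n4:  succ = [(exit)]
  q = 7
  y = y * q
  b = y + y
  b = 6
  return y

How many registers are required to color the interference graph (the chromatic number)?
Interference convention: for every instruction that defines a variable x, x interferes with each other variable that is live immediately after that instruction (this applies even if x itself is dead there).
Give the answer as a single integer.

def/use:
  n0: {g} / ∅
  n1: {e,y} / ∅
  n2: {b,q} / ∅
  n3: {b} / ∅
  n4: {b,q,y} / {y}

Liveness:
  n0: in=∅ out=∅
  n1: in=∅ out={y}
  n2: in=∅ out=∅
  n3: in={y} out={y}
  n4: in={y} out=∅

Interference:
  b — {y}
  e — {y}
  g — ∅
  q — {y}
  y — {b,e,q}

Colouring:
  clique {b,y} ⇒ need ≥ 2
  2-colouring: R0={g,y}  R1={b,e,q}
  χ = 2

Answer: 2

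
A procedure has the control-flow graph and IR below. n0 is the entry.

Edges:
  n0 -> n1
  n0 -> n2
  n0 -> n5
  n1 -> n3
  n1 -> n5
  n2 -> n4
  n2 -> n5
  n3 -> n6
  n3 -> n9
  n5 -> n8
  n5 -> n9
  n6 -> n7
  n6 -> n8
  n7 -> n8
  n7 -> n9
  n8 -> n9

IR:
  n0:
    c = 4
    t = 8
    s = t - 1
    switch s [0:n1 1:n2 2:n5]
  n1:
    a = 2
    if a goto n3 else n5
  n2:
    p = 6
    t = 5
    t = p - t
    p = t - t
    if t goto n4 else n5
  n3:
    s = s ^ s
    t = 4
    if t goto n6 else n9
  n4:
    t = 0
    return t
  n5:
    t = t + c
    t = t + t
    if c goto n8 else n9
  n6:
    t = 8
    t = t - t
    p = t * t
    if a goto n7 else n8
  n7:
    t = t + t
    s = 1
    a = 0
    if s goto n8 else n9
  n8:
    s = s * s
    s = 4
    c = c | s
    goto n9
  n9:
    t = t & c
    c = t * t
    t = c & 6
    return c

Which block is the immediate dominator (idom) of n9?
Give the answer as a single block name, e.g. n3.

Answer: n0

Derivation:
idom tree: n1←n0 n2←n0 n3←n1 n4←n2 n5←n0 n6←n3 n7←n6 n8←n0 n9←n0
Join-block Dom:
  n5: preds {n0,n1,n2}: {n0} ∩ {n0,n1} ∩ {n0,n2} = {n0}; idom=n0
  n8: preds {n5,n6,n7}: {n0,n5} ∩ {n0,n1,n3,n6} ∩ {n0,n1,n3,n6,n7} = {n0}; idom=n0
  n9: preds {n3,n5,n7,n8}: {n0,n1,n3} ∩ {n0,n5} ∩ {n0,n1,n3,n6,n7} ∩ {n0,n8} = {n0}; idom=n0

idom(n9) = n0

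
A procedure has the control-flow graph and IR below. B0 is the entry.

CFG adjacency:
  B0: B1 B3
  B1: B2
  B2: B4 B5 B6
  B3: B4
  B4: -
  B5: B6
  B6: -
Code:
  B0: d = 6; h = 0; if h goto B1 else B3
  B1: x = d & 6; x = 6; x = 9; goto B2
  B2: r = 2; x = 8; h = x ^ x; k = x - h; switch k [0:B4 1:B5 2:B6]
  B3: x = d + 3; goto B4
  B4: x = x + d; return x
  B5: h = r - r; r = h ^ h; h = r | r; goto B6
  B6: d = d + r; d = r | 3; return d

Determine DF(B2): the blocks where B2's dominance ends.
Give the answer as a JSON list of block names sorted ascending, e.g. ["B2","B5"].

Answer: ["B4"]

Analysis:
idom tree: B1←B0 B2←B1 B3←B0 B4←B0 B5←B2 B6←B2
Dom∩ at merges:
  B4: preds {B2,B3}: {B0,B1,B2} ∩ {B0,B3} = {B0}; idom=B0
  B6: preds {B2,B5}: {B0,B1,B2} ∩ {B0,B1,B2,B5} = {B0,B1,B2}; idom=B2

DF walk-up:
  join B4 pred B2: B2→B1 stop@B0
  join B4 pred B3: B3 stop@B0
  join B6 pred B2: · stop@B2
  join B6 pred B5: B5 stop@B2
  B0: DF=∅
  B1: DF={B4}
  B2: DF={B4}
  B3: DF={B4}
  B4: DF=∅
  B5: DF={B6}
  B6: DF=∅

DF(B2) = ["B4"]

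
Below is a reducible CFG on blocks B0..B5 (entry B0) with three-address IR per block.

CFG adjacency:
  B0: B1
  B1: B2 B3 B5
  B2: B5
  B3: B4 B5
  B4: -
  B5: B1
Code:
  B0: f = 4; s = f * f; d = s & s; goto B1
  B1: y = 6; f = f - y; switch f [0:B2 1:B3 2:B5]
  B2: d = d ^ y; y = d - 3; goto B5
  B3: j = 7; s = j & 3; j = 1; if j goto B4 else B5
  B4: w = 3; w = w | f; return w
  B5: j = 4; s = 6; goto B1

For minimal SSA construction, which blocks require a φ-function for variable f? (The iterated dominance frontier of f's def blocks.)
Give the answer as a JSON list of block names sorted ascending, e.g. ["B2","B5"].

idom tree: B1←B0 B2←B1 B3←B1 B4←B3 B5←B1
Dom at joins:
  B1: preds {B0,B5}: {B0} ∩ {B0,B1,B5} = {B0}; idom=B0
  B5: preds {B1,B2,B3}: {B0,B1} ∩ {B0,B1,B2} ∩ {B0,B1,B3} = {B0,B1}; idom=B1

DF walk-up:
  join B1 pred B0: · stop@B0
  join B1 pred B5: B5→B1 stop@B0
  join B5 pred B1: · stop@B1
  join B5 pred B2: B2 stop@B1
  join B5 pred B3: B3 stop@B1
  B0 → ∅
  B1 → {B1}
  B2 → {B5}
  B3 → {B5}
  B4 → ∅
  B5 → {B1}

φ for f: defs {B0,B1}
  DF⁺ = {B1}

Answer: ["B1"]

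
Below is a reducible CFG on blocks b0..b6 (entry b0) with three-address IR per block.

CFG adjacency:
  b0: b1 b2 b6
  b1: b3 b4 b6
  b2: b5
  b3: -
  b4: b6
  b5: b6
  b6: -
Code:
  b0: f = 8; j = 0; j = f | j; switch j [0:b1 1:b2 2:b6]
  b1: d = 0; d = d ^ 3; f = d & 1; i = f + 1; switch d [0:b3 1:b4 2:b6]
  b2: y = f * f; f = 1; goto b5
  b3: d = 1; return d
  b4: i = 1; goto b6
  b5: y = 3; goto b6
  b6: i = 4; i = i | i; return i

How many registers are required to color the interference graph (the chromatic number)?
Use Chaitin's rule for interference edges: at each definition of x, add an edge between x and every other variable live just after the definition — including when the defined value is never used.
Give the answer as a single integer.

Answer: 2

Derivation:
Per-block:
  b0: def={f,j} ue=∅
  b1: def={d,f,i} ue=∅
  b2: def={f,y} ue={f}
  b3: def={d} ue=∅
  b4: def={i} ue=∅
  b5: def={y} ue=∅
  b6: def={i} ue=∅

Backward fixpoint:
  live b0: ∅→{f}
  live b1: ∅→∅
  live b2: {f}→∅
  live b3: ∅→∅
  live b4: ∅→∅
  live b5: ∅→∅
  live b6: ∅→∅

Interfere edges:
  d — {f,i}
  f — {d,j}
  i — {d}
  j — {f}
  y — ∅

Registers:
  {d,f} pairwise interfere (2-clique) ⇒ χ ≥ 2
  assign d→c0 f→c1 i→c1 j→c0 y→c0 — no edge inside a register ⇒ χ ≤ 2
  χ = 2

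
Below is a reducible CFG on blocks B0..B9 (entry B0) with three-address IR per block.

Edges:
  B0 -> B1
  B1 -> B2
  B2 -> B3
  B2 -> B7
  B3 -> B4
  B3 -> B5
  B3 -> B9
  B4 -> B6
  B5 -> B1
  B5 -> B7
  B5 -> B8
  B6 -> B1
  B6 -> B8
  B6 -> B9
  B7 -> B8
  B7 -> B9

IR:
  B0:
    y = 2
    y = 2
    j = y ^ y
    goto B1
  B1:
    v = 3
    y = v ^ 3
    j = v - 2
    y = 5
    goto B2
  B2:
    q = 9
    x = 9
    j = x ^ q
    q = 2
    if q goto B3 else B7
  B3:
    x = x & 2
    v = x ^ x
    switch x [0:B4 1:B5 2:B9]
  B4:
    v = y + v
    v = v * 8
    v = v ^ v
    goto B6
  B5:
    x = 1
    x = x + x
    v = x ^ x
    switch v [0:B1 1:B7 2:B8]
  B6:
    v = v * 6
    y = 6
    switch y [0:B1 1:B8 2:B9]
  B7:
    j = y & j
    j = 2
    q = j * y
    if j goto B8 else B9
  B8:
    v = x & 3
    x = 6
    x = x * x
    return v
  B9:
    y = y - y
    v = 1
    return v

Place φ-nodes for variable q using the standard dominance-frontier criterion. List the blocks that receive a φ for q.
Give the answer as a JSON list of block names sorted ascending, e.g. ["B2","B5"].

Answer: ["B1", "B8", "B9"]

Working:
idom tree: B1←B0 B2←B1 B3←B2 B4←B3 B5←B3 B6←B4 B7←B2 B8←B2 B9←B2
Dom at joins:
  B1: preds {B0,B5,B6}: {B0} ∩ {B0,B1,B2,B3,B5} ∩ {B0,B1,B2,B3,B4,B6} = {B0}; idom=B0
  B7: preds {B2,B5}: {B0,B1,B2} ∩ {B0,B1,B2,B3,B5} = {B0,B1,B2}; idom=B2
  B8: preds {B5,B6,B7}: {B0,B1,B2,B3,B5} ∩ {B0,B1,B2,B3,B4,B6} ∩ {B0,B1,B2,B7} = {B0,B1,B2}; idom=B2
  B9: preds {B3,B6,B7}: {B0,B1,B2,B3} ∩ {B0,B1,B2,B3,B4,B6} ∩ {B0,B1,B2,B7} = {B0,B1,B2}; idom=B2

DF walk-up:
  join B1 pred B0: · stop@B0
  join B1 pred B5: B5→B3→B2→B1 stop@B0
  join B1 pred B6: B6→B4→B3→B2→B1 stop@B0
  join B7 pred B2: · stop@B2
  join B7 pred B5: B5→B3 stop@B2
  join B8 pred B5: B5→B3 stop@B2
  join B8 pred B6: B6→B4→B3 stop@B2
  join B8 pred B7: B7 stop@B2
  join B9 pred B3: B3 stop@B2
  join B9 pred B6: B6→B4→B3 stop@B2
  join B9 pred B7: B7 stop@B2
  B0 → ∅
  B1 → {B1}
  B2 → {B1}
  B3 → {B1,B7,B8,B9}
  B4 → {B1,B8,B9}
  B5 → {B1,B7,B8}
  B6 → {B1,B8,B9}
  B7 → {B8,B9}
  B8 → ∅
  B9 → ∅

φ for q: defs {B2,B7}
  DF⁺ = {B1,B8,B9}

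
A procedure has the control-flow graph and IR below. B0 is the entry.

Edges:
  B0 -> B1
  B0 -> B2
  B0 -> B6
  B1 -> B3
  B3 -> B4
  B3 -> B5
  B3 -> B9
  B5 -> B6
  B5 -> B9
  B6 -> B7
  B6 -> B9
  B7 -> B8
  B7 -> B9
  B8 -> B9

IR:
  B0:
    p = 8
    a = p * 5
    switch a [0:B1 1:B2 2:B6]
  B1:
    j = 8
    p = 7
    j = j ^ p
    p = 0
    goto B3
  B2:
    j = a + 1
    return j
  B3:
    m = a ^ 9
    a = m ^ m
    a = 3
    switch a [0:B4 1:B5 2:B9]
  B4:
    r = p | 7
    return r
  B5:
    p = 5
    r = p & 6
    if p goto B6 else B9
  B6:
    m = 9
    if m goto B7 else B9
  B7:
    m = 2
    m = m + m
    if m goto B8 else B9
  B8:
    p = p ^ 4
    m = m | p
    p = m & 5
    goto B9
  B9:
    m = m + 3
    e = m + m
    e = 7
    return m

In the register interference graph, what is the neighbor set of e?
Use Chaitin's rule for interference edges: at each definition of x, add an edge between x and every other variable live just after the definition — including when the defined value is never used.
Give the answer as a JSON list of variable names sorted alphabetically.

Per-block:
  B0 def {a,p} use ∅
  B1 def {j,p} use ∅
  B2 def {j} use {a}
  B3 def {a,m} use {a}
  B4 def {r} use {p}
  B5 def {p,r} use ∅
  B6 def {m} use ∅
  B7 def {m} use ∅
  B8 def {m,p} use {m,p}
  B9 def {e,m} use {m}

Live sets:
  live B0: ∅→{a,p}
  live B1: {a}→{a,p}
  live B2: {a}→∅
  live B3: {a,p}→{m,p}
  live B4: {p}→∅
  live B5: {m}→{m,p}
  live B6: {p}→{m,p}
  live B7: {p}→{m,p}
  live B8: {m,p}→{m}
  live B9: {m}→∅

Interfere edges:
  a: {j,m,p}
  e: {m}
  j: {a,p}
  m: {a,e,p,r}
  p: {a,j,m,r}
  r: {m,p}

N(e) = ["m"]

Answer: ["m"]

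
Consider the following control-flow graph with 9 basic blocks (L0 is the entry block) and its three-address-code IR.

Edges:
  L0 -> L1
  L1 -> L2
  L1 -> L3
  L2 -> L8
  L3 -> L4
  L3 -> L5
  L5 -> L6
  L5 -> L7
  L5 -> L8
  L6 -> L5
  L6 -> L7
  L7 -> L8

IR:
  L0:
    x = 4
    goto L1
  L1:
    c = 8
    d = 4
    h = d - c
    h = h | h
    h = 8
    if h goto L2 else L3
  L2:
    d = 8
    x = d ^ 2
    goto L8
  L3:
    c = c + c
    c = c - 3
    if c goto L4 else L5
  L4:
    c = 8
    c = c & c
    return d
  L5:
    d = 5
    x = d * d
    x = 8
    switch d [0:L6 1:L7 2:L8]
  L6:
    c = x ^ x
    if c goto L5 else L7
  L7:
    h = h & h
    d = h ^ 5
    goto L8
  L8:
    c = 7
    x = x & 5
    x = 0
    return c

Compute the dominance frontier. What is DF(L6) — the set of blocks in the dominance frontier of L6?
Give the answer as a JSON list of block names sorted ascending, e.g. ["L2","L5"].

Answer: ["L5", "L7"]

Derivation:
idom tree: L1←L0 L2←L1 L3←L1 L4←L3 L5←L3 L6←L5 L7←L5 L8←L1
Dom at joins:
  L5: preds {L3,L6}: {L0,L1,L3} ∩ {L0,L1,L3,L5,L6} = {L0,L1,L3}; idom=L3
  L7: preds {L5,L6}: {L0,L1,L3,L5} ∩ {L0,L1,L3,L5,L6} = {L0,L1,L3,L5}; idom=L5
  L8: preds {L2,L5,L7}: {L0,L1,L2} ∩ {L0,L1,L3,L5} ∩ {L0,L1,L3,L5,L7} = {L0,L1}; idom=L1

DF walk-up:
  L5←L3: walk · to L3
  L5←L6: walk L6→L5 to L3
  L7←L5: walk · to L5
  L7←L6: walk L6 to L5
  L8←L2: walk L2 to L1
  L8←L5: walk L5→L3 to L1
  L8←L7: walk L7→L5→L3 to L1
  L0 → ∅
  L1 → ∅
  L2 → {L8}
  L3 → {L8}
  L4 → ∅
  L5 → {L5,L8}
  L6 → {L5,L7}
  L7 → {L8}
  L8 → ∅

DF(L6) = ["L5", "L7"]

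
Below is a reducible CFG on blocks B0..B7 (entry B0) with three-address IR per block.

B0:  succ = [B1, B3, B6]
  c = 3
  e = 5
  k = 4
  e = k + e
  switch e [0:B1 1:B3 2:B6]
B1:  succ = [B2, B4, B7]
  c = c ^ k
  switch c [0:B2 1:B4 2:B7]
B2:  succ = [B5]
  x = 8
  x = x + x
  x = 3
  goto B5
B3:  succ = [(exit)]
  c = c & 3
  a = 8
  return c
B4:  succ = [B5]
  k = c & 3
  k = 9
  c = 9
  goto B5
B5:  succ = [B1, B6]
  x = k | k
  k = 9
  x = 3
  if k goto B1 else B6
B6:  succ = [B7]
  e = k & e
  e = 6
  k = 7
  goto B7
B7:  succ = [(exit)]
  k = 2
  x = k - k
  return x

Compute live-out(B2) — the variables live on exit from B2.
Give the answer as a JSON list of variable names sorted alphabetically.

Answer: ["c", "e", "k"]

Working:
Per-block:
  B0 def {c,e,k} use ∅
  B1 def {c} use {c,k}
  B2 def {x} use ∅
  B3 def {a,c} use {c}
  B4 def {c,k} use {c}
  B5 def {k,x} use {k}
  B6 def {e,k} use {e,k}
  B7 def {k,x} use ∅

Liveness:
  B0: in=∅ out={c,e,k}
  B1: in={c,e,k} out={c,e,k}
  B2: in={c,e,k} out={c,e,k}
  B3: in={c} out=∅
  B4: in={c,e} out={c,e,k}
  B5: in={c,e,k} out={c,e,k}
  B6: in={e,k} out=∅
  B7: in=∅ out=∅

live-out(B2) = ["c", "e", "k"]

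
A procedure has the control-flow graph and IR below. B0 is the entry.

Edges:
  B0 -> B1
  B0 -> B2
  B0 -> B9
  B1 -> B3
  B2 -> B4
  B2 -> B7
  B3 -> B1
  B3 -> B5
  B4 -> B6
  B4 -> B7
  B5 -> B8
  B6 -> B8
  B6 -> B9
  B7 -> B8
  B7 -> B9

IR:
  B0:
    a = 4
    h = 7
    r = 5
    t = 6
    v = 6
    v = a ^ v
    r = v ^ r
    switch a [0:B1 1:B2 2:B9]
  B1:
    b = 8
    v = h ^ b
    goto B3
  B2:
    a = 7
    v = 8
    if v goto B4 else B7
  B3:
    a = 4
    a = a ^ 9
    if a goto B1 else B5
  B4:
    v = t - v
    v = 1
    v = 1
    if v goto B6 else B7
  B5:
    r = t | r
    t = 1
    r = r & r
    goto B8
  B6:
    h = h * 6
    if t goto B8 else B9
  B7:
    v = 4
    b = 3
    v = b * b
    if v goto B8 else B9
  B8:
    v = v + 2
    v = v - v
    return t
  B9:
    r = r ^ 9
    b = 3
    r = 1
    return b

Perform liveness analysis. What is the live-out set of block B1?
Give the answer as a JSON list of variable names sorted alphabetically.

Answer: ["h", "r", "t", "v"]

Analysis:
def/use:
  B0: def={a,h,r,t,v} ue=∅
  B1: def={b,v} ue={h}
  B2: def={a,v} ue=∅
  B3: def={a} ue=∅
  B4: def={v} ue={t,v}
  B5: def={r,t} ue={r,t}
  B6: def={h} ue={h,t}
  B7: def={b,v} ue=∅
  B8: def={v} ue={t,v}
  B9: def={b,r} ue={r}

Backward fixpoint:
  B0 li=∅ lo={h,r,t}
  B1 li={h,r,t} lo={h,r,t,v}
  B2 li={h,r,t} lo={h,r,t,v}
  B3 li={h,r,t,v} lo={h,r,t,v}
  B4 li={h,r,t,v} lo={h,r,t,v}
  B5 li={r,t,v} lo={t,v}
  B6 li={h,r,t,v} lo={r,t,v}
  B7 li={r,t} lo={r,t,v}
  B8 li={t,v} lo=∅
  B9 li={r} lo=∅

live-out(B1) = ["h", "r", "t", "v"]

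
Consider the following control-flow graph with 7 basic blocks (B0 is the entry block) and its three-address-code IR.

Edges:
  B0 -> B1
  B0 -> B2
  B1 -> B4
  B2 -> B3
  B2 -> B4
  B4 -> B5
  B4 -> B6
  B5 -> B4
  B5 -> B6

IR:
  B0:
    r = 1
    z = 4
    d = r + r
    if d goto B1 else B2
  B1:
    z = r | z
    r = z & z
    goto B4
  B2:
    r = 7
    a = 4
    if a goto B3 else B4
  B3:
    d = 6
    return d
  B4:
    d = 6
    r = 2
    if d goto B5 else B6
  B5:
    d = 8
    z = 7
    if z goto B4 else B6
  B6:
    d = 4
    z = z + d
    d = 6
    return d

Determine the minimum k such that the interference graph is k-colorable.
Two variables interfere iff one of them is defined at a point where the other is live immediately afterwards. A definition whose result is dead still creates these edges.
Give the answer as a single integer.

Per-block:
  B0: {d,r,z} / ∅
  B1: {r,z} / {r,z}
  B2: {a,r} / ∅
  B3: {d} / ∅
  B4: {d,r} / ∅
  B5: {d,z} / ∅
  B6: {d,z} / {z}

Live sets:
  live B0: ∅→{r,z}
  live B1: {r,z}→{z}
  live B2: {z}→{z}
  live B3: ∅→∅
  live B4: {z}→{z}
  live B5: ∅→{z}
  live B6: {z}→∅

Interfere edges:
  a: {z}
  d: {r,z}
  r: {d,z}
  z: {a,d,r}

Chromatic number:
  lower bound: {d,r,z} mutually conflict ⇒ χ ≥ 3
  assign a→r1 d→r1 r→r2 z→r0 — no edge inside a register ⇒ χ ≤ 3
  χ = 3

Answer: 3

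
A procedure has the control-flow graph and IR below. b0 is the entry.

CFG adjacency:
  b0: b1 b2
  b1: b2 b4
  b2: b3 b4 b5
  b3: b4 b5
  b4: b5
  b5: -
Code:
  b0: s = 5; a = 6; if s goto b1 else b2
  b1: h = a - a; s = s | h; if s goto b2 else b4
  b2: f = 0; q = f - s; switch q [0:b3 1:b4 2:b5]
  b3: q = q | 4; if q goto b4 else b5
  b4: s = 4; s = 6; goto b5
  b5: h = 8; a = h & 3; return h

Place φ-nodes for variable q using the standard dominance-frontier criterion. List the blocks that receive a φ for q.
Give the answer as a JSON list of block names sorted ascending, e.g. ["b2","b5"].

idom tree: b1←b0 b2←b0 b3←b2 b4←b0 b5←b0
Dom at joins:
  b2: preds {b0,b1}: {b0} ∩ {b0,b1} = {b0}; idom=b0
  b4: preds {b1,b2,b3}: {b0,b1} ∩ {b0,b2} ∩ {b0,b2,b3} = {b0}; idom=b0
  b5: preds {b2,b3,b4}: {b0,b2} ∩ {b0,b2,b3} ∩ {b0,b4} = {b0}; idom=b0

DF walk-up:
  b2←b0: walk · to b0
  b2←b1: walk b1 to b0
  b4←b1: walk b1 to b0
  b4←b2: walk b2 to b0
  b4←b3: walk b3→b2 to b0
  b5←b2: walk b2 to b0
  b5←b3: walk b3→b2 to b0
  b5←b4: walk b4 to b0
  DF(b0)=∅
  DF(b1)={b2,b4}
  DF(b2)={b4,b5}
  DF(b3)={b4,b5}
  DF(b4)={b5}
  DF(b5)=∅

φ for q: defs {b2,b3}
  DF⁺ = {b4,b5}

Answer: ["b4", "b5"]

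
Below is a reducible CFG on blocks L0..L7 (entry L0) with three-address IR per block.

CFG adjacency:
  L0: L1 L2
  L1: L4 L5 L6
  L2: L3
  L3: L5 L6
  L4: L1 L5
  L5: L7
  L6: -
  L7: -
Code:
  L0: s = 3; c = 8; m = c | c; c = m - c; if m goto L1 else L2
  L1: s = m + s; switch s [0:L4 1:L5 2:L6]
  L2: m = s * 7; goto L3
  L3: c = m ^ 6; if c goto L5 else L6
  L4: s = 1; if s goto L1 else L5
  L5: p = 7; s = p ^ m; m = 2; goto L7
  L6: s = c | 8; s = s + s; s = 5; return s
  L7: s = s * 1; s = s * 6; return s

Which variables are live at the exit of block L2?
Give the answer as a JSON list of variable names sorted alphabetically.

def/use:
  L0 def {c,m,s} use ∅
  L1 def {s} use {m,s}
  L2 def {m} use {s}
  L3 def {c} use {m}
  L4 def {s} use ∅
  L5 def {m,p,s} use {m}
  L6 def {s} use {c}
  L7 def {s} use {s}

Liveness:
  L0 li=∅ lo={c,m,s}
  L1 li={c,m,s} lo={c,m}
  L2 li={s} lo={m}
  L3 li={m} lo={c,m}
  L4 li={c,m} lo={c,m,s}
  L5 li={m} lo={s}
  L6 li={c} lo=∅
  L7 li={s} lo=∅

live-out(L2) = ["m"]

Answer: ["m"]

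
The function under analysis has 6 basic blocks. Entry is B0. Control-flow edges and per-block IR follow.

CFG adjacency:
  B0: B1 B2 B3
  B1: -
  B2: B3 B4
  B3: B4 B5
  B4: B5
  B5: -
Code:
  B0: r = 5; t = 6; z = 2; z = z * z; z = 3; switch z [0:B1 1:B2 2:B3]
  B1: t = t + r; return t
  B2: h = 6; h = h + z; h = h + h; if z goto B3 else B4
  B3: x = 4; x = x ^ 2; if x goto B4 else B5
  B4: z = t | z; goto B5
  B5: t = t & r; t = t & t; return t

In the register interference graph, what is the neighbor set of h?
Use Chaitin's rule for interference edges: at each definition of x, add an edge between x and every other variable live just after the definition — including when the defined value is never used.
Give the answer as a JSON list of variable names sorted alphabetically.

Per-block:
  B0: def={r,t,z} ue=∅
  B1: def={t} ue={r,t}
  B2: def={h} ue={z}
  B3: def={x} ue=∅
  B4: def={z} ue={t,z}
  B5: def={t} ue={r,t}

Live sets:
  B0 li=∅ lo={r,t,z}
  B1 li={r,t} lo=∅
  B2 li={r,t,z} lo={r,t,z}
  B3 li={r,t,z} lo={r,t,z}
  B4 li={r,t,z} lo={r,t}
  B5 li={r,t} lo=∅

Interfere edges:
  h: {r,t,z}
  r: {h,t,x,z}
  t: {h,r,x,z}
  x: {r,t,z}
  z: {h,r,t,x}

N(h) = ["r", "t", "z"]

Answer: ["r", "t", "z"]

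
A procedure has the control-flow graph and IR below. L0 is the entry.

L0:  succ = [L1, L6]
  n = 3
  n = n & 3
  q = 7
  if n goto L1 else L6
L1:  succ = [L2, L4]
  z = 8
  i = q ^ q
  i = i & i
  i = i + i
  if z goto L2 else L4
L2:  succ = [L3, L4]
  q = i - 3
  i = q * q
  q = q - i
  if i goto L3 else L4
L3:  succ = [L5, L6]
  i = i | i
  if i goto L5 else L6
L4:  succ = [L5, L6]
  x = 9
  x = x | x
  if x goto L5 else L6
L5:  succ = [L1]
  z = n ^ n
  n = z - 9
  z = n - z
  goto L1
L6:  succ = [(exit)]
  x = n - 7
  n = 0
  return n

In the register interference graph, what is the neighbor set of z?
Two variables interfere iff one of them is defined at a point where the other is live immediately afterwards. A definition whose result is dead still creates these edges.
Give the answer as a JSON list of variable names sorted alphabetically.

def/use:
  L0: {n,q} / ∅
  L1: {i,z} / {q}
  L2: {i,q} / {i}
  L3: {i} / {i}
  L4: {x} / ∅
  L5: {n,z} / {n}
  L6: {n,x} / {n}

Backward fixpoint:
  live L0: ∅→{n,q}
  live L1: {n,q}→{i,n,q}
  live L2: {i,n}→{i,n,q}
  live L3: {i,n,q}→{n,q}
  live L4: {n,q}→{n,q}
  live L5: {n,q}→{n,q}
  live L6: {n}→∅

Interference:
  i↔{n,q,z}
  n↔{i,q,x,z}
  q↔{i,n,x,z}
  x↔{n,q}
  z↔{i,n,q}

N(z) = ["i", "n", "q"]

Answer: ["i", "n", "q"]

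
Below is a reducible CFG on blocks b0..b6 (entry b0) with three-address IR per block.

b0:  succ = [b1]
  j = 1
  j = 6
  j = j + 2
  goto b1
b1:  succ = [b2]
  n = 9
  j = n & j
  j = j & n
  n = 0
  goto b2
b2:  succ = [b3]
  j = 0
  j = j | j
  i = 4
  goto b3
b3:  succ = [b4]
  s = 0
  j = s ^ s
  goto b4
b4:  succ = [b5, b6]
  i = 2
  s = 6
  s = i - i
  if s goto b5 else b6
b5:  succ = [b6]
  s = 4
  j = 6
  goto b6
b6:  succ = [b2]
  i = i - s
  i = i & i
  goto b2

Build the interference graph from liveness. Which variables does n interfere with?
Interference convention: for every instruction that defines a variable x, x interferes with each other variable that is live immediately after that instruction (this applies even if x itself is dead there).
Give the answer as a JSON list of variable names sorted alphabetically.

Answer: ["j"]

Derivation:
Block summaries:
  b0: {j} / ∅
  b1: {j,n} / {j}
  b2: {i,j} / ∅
  b3: {j,s} / ∅
  b4: {i,s} / ∅
  b5: {j,s} / ∅
  b6: {i} / {i,s}

Liveness:
  b0: in=∅ out={j}
  b1: in={j} out=∅
  b2: in=∅ out=∅
  b3: in=∅ out=∅
  b4: in=∅ out={i,s}
  b5: in={i} out={i,s}
  b6: in={i,s} out=∅

Interference:
  i: {j,s}
  j: {i,n,s}
  n: {j}
  s: {i,j}

N(n) = ["j"]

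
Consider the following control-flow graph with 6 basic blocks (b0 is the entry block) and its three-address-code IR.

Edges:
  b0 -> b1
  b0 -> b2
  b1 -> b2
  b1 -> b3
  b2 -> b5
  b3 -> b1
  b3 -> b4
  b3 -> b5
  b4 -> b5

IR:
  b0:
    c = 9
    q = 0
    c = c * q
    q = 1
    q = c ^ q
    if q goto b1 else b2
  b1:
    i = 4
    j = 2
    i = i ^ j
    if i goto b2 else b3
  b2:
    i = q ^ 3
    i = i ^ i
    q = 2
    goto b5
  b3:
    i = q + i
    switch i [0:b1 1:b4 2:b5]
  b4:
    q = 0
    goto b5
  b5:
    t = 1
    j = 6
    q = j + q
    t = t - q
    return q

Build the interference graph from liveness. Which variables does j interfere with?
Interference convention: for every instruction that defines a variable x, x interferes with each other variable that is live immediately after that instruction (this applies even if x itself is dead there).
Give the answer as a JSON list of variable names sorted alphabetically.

Answer: ["i", "q", "t"]

Working:
Per-block:
  b0 def {c,q} use ∅
  b1 def {i,j} use ∅
  b2 def {i,q} use {q}
  b3 def {i} use {i,q}
  b4 def {q} use ∅
  b5 def {j,q,t} use {q}

Backward fixpoint:
  b0: in=∅ out={q}
  b1: in={q} out={i,q}
  b2: in={q} out={q}
  b3: in={i,q} out={q}
  b4: in=∅ out={q}
  b5: in={q} out=∅

Interference:
  c — {q}
  i — {j,q}
  j — {i,q,t}
  q — {c,i,j,t}
  t — {j,q}

N(j) = ["i", "q", "t"]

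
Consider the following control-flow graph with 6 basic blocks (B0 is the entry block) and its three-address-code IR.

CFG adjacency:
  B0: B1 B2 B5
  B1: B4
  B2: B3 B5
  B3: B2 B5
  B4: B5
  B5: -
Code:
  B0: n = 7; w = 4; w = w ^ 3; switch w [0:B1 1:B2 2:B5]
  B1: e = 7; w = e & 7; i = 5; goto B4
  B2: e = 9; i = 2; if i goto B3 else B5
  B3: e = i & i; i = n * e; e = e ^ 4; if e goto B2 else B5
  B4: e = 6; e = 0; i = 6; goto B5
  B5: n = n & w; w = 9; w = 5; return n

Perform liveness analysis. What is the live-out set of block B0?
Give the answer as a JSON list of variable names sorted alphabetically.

Answer: ["n", "w"]

Derivation:
Block summaries:
  B0 def {n,w} use ∅
  B1 def {e,i,w} use ∅
  B2 def {e,i} use ∅
  B3 def {e,i} use {i,n}
  B4 def {e,i} use ∅
  B5 def {n,w} use {n,w}

Live sets:
  B0 li=∅ lo={n,w}
  B1 li={n} lo={n,w}
  B2 li={n,w} lo={i,n,w}
  B3 li={i,n,w} lo={n,w}
  B4 li={n,w} lo={n,w}
  B5 li={n,w} lo=∅

live-out(B0) = ["n", "w"]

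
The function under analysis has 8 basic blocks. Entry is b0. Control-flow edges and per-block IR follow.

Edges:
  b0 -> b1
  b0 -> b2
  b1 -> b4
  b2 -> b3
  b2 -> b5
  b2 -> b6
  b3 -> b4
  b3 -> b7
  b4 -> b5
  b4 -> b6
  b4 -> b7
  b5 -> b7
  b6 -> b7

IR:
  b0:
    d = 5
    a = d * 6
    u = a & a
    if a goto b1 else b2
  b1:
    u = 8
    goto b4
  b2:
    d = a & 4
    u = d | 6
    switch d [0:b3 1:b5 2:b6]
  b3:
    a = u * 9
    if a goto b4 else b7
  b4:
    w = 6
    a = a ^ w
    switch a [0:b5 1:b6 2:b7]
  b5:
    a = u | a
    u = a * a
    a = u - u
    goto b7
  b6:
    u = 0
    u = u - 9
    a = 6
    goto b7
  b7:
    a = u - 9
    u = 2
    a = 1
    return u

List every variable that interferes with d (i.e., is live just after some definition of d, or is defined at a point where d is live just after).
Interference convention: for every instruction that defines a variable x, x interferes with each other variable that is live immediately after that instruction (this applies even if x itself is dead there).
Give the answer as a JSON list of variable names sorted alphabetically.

Answer: ["a", "u"]

Working:
Block summaries:
  b0 def {a,d,u} use ∅
  b1 def {u} use ∅
  b2 def {d,u} use {a}
  b3 def {a} use {u}
  b4 def {a,w} use {a}
  b5 def {a,u} use {a,u}
  b6 def {a,u} use ∅
  b7 def {a,u} use {u}

Backward fixpoint:
  b0: in=∅ out={a}
  b1: in={a} out={a,u}
  b2: in={a} out={a,u}
  b3: in={u} out={a,u}
  b4: in={a,u} out={a,u}
  b5: in={a,u} out={u}
  b6: in=∅ out={u}
  b7: in={u} out=∅

Conflict graph:
  a↔{d,u,w}
  d↔{a,u}
  u↔{a,d,w}
  w↔{a,u}

N(d) = ["a", "u"]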